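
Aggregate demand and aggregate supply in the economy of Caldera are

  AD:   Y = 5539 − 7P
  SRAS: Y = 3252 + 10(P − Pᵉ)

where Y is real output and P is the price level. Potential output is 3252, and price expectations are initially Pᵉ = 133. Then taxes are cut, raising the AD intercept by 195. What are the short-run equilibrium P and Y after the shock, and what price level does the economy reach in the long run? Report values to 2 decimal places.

AD shifts right: new AD is Y = 5734 − 7P. With Pᵉ = 133, SRAS is Y = 1922 + 10P.
Short run: 5734 − 7P = 1922 + 10P gives 3812 = 17P, so P = 224.24 and Y = 5734 − 7P = 4164.35.
Y = 4164.35 is above potential 3252; expectations adjust and SRAS shifts left until Y = 3252.
Long run: on the new AD curve, 3252 = 5734 − 7P gives P = 354.57.

Short run: P = 224.24, Y = 4164.35. Long run: P = 354.57.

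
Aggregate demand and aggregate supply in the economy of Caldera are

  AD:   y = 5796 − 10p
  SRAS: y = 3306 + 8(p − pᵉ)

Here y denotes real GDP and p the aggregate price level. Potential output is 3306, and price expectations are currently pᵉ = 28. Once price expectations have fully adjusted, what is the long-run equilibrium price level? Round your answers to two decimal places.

Short run: with pᵉ = 28, SRAS is y = 3082 + 8p. Setting AD = SRAS gives 2714 = 18p, so p = 150.78 and y = 5796 − 10p = 4288.22.
Output 4288.22 is above potential 3306, so over time expected prices rise and SRAS shifts left until y returns to 3306.
Long run: y = 3306 on the AD curve gives 3306 = 5796 − 10p, so p = 249.00.

Long-run p = 249.00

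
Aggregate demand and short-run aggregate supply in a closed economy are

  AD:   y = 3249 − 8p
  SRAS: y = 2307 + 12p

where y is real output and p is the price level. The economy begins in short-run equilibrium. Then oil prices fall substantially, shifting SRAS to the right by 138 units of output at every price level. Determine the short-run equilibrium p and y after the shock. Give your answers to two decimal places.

This is a positive supply shock: SRAS shifts right.
New SRAS: y = 2445 + 12p.
Set AD = SRAS: 3249 − 8p = 2445 + 12p, so 804 = 20p and p = 40.20.
Substituting into AD, y = 2927.40.

p = 40.20, y = 2927.40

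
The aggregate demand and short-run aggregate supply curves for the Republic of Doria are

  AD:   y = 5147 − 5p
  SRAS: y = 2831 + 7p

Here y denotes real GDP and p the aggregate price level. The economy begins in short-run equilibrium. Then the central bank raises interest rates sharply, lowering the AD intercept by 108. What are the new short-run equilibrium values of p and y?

This is a negative demand shock: AD shifts left.
New AD: y = 5039 − 5p.
Set AD = SRAS: 5039 − 5p = 2831 + 7p, so 2208 = 12p and p = 184.
y = 5039 − 5·184 = 4119.

p = 184, y = 4119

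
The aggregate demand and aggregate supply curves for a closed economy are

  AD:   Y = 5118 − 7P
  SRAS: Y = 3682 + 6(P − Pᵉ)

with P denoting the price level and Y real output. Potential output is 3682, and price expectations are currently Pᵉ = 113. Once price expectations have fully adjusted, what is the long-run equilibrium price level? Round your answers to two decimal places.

Short run: with Pᵉ = 113, SRAS is Y = 3004 + 6P. Setting AD = SRAS gives 2114 = 13P, so P = 162.62 and Y = 5118 − 7P = 3979.69.
Output 3979.69 is above potential 3682, so over time expected prices rise and SRAS shifts left until Y returns to 3682.
Long run: Y = 3682 on the AD curve gives 3682 = 5118 − 7P, so P = 205.14.

Long-run P = 205.14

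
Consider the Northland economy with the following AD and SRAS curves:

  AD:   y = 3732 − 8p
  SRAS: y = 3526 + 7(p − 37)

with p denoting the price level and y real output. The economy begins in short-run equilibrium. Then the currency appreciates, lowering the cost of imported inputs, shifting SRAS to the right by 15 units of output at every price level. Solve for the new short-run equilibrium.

This is a positive supply shock: SRAS shifts right.
New SRAS: y = 3282 + 7p.
Set AD = SRAS: 3732 − 8p = 3282 + 7p, so 450 = 15p and p = 30.
y = 3732 − 8·30 = 3492.

p = 30, y = 3492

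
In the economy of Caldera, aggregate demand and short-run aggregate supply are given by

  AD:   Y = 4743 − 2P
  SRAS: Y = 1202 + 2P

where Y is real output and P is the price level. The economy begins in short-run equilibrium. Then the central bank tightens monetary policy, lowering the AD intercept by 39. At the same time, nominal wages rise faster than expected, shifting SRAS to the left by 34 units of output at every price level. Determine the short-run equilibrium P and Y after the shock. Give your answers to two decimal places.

After both shocks: AD is Y = 4704 − 2P and SRAS is Y = 1168 + 2P.
Setting them equal: 3536 = 4P, so P = 884.00.
Substituting into AD, Y = 2936.00.

P = 884.00, Y = 2936.00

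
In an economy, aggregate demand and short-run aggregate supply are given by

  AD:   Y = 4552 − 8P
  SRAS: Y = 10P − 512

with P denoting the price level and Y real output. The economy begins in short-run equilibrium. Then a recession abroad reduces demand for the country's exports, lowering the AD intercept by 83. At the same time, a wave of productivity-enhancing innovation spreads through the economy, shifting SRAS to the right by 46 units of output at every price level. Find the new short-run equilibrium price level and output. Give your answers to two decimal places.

After both shocks: AD is Y = 4469 − 8P and SRAS is Y = 10P − 466.
Setting them equal: 4935 = 18P, so P = 274.17.
Substituting into AD, Y = 2275.67.

P = 274.17, Y = 2275.67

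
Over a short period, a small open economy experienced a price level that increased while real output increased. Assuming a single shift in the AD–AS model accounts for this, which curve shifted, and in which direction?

P rose and Y rose. An AD shift moves P and Y in the same direction; an SRAS shift moves them in opposite directions.
Here P and Y moved in the same direction, so the AD curve shifted.
Since Y rose, AD shifted right.

AD shifted right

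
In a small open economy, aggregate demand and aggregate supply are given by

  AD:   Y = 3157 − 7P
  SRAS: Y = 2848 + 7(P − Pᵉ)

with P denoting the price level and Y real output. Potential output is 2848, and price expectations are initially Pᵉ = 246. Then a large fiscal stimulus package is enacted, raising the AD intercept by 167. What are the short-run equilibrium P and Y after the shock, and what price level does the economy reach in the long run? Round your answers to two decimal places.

Short run: P = 157.00, Y = 2225.00. Long run: P = 68.00.

AD shifts right: new AD is Y = 3324 − 7P. With Pᵉ = 246, SRAS is Y = 1126 + 7P.
Short run: 3324 − 7P = 1126 + 7P gives 2198 = 14P, so P = 157.00 and Y = 3324 − 7P = 2225.00.
Y = 2225.00 is below potential 2848; expectations adjust and SRAS shifts right until Y = 2848.
Long run: on the new AD curve, 2848 = 3324 − 7P gives P = 68.00.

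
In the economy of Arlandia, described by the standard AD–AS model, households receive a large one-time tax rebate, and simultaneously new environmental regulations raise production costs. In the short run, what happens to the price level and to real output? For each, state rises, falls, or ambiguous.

The first event is a positive demand shock: AD shifts right, which by itself pushes P up and Y up.
The second is an adverse supply shock: SRAS shifts left, which by itself pushes P up and Y down.
Both shocks push P up, so P rises. The two shocks push Y in opposite directions, so the effect on Y is ambiguous.

Price level: rises; output: ambiguous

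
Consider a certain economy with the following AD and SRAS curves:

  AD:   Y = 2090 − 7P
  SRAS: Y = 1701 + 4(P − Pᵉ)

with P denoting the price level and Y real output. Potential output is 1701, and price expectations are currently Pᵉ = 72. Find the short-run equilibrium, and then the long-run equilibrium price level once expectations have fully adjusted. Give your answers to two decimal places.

Short run: with Pᵉ = 72, SRAS is Y = 1413 + 4P. Setting AD = SRAS gives 677 = 11P, so P = 61.55 and Y = 2090 − 7P = 1659.18.
Output 1659.18 is below potential 1701, so over time expected prices fall and SRAS shifts right until Y returns to 1701.
Long run: Y = 1701 on the AD curve gives 1701 = 2090 − 7P, so P = 55.57.

Short run: P = 61.55, Y = 1659.18. Long run: P = 55.57.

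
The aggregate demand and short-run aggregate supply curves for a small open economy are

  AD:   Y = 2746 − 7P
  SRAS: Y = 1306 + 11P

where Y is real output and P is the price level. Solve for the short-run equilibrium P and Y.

Set AD = SRAS: 2746 − 7P = 1306 + 11P, so 1440 = 18P and P = 80.
Then Y = 2746 − 7·80 = 2186.

P = 80, Y = 2186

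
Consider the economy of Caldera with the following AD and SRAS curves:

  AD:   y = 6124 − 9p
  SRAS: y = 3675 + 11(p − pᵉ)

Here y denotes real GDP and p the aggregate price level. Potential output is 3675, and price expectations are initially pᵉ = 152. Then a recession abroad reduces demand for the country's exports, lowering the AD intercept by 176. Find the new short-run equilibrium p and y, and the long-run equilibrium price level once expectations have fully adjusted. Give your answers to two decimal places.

AD shifts left: new AD is y = 5948 − 9p. With pᵉ = 152, SRAS is y = 2003 + 11p.
Short run: 5948 − 9p = 2003 + 11p gives 3945 = 20p, so p = 197.25 and y = 5948 − 9p = 4172.75.
y = 4172.75 is above potential 3675; expectations adjust and SRAS shifts left until y = 3675.
Long run: on the new AD curve, 3675 = 5948 − 9p gives p = 252.56.

Short run: p = 197.25, y = 4172.75. Long run: p = 252.56.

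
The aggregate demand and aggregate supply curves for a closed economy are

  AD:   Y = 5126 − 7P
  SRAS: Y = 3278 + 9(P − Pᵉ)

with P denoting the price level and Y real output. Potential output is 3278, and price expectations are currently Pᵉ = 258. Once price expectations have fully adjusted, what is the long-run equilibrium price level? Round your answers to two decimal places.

Long-run P = 264.00

Short run: with Pᵉ = 258, SRAS is Y = 956 + 9P. Setting AD = SRAS gives 4170 = 16P, so P = 260.63 and Y = 5126 − 7P = 3301.63.
Output 3301.63 is above potential 3278, so over time expected prices rise and SRAS shifts left until Y returns to 3278.
Long run: Y = 3278 on the AD curve gives 3278 = 5126 − 7P, so P = 264.00.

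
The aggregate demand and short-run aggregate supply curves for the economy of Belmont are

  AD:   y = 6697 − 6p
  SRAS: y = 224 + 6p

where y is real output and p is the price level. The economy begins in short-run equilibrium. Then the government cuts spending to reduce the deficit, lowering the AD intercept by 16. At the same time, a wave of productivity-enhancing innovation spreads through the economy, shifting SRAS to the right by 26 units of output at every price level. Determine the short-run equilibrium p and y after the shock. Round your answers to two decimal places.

After both shocks: AD is y = 6681 − 6p and SRAS is y = 250 + 6p.
Setting them equal: 6431 = 12p, so p = 535.92.
Substituting into AD, y = 3465.50.

p = 535.92, y = 3465.50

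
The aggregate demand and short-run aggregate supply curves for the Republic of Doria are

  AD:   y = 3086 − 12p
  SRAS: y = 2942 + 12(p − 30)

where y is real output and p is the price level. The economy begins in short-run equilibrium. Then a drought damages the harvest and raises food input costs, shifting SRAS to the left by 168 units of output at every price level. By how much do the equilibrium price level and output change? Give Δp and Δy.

Δp = +7, Δy = -84

This is a negative supply shock: SRAS shifts left.
New SRAS: y = 2414 + 12p.
Set AD = SRAS: 3086 − 12p = 2414 + 12p, so 672 = 24p and p = 28.
y = 3086 − 12·28 = 2750.
Initially p = 21, y = 2834, so Δp = +7 and Δy = -84.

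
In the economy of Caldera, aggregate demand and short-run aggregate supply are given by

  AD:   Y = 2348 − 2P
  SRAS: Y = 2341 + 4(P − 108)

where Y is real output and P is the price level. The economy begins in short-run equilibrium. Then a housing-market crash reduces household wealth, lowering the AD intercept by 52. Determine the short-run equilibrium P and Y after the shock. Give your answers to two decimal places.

P = 64.50, Y = 2167.00

This is a negative demand shock: AD shifts left.
New AD: Y = 2296 − 2P.
SRAS can be written Y = 1909 + 4P.
Set AD = SRAS: 2296 − 2P = 1909 + 4P, so 387 = 6P and P = 64.50.
Substituting into AD, Y = 2167.00.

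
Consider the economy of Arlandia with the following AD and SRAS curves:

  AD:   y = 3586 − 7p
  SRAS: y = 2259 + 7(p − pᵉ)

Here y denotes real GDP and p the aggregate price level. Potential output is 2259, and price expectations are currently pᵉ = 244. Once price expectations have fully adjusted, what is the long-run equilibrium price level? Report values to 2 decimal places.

Short run: with pᵉ = 244, SRAS is y = 551 + 7p. Setting AD = SRAS gives 3035 = 14p, so p = 216.79 and y = 3586 − 7p = 2068.50.
Output 2068.50 is below potential 2259, so over time expected prices fall and SRAS shifts right until y returns to 2259.
Long run: y = 2259 on the AD curve gives 2259 = 3586 − 7p, so p = 189.57.

Long-run p = 189.57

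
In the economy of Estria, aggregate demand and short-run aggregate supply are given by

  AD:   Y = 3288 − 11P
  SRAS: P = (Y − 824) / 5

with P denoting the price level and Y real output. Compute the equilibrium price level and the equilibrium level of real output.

Rearrange SRAS to Y = 824 + 5P.
Set AD = SRAS: 3288 − 11P = 824 + 5P, so 2464 = 16P and P = 154.
Then Y = 3288 − 11·154 = 1594.

P = 154, Y = 1594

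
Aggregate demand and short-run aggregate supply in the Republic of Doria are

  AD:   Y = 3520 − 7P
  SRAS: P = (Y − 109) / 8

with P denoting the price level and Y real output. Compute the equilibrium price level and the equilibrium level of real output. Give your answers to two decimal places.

Rearrange SRAS to Y = 109 + 8P.
Set AD = SRAS: 3520 − 7P = 109 + 8P, so 3411 = 15P and P = 227.40.
Substituting into AD, Y = 3520 − 7P = 1928.20.

P = 227.40, Y = 1928.20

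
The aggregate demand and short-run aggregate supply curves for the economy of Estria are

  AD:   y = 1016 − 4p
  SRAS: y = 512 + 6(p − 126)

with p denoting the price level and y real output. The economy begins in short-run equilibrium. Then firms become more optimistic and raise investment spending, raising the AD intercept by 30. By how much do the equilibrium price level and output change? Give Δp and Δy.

Δp = +3, Δy = +18

This is a positive demand shock: AD shifts right.
New AD: y = 1046 − 4p.
SRAS can be written y = 6p − 244.
Set AD = SRAS: 1046 − 4p = 6p − 244, so 1290 = 10p and p = 129.
y = 1046 − 4·129 = 530.
Initially p = 126, y = 512, so Δp = +3 and Δy = +18.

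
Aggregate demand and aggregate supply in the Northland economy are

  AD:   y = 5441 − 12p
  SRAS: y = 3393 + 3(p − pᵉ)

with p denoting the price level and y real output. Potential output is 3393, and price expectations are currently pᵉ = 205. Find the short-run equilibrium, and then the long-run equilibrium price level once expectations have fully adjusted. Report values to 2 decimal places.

Short run: p = 177.53, y = 3310.60. Long run: p = 170.67.

Short run: with pᵉ = 205, SRAS is y = 2778 + 3p. Setting AD = SRAS gives 2663 = 15p, so p = 177.53 and y = 5441 − 12p = 3310.60.
Output 3310.60 is below potential 3393, so over time expected prices fall and SRAS shifts right until y returns to 3393.
Long run: y = 3393 on the AD curve gives 3393 = 5441 − 12p, so p = 170.67.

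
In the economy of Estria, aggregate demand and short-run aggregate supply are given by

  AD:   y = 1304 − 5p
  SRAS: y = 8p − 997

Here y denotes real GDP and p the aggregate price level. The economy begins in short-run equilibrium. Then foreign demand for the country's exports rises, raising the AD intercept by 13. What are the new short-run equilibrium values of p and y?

p = 178, y = 427

This is a positive demand shock: AD shifts right.
New AD: y = 1317 − 5p.
Set AD = SRAS: 1317 − 5p = 8p − 997, so 2314 = 13p and p = 178.
y = 1317 − 5·178 = 427.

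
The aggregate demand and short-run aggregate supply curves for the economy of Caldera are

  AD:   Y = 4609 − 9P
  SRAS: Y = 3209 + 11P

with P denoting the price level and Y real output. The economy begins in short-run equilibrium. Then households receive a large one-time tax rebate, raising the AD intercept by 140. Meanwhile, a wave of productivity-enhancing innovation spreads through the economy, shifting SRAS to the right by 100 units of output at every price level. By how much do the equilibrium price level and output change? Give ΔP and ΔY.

ΔP = +2, ΔY = +122

After both shocks: AD is Y = 4749 − 9P and SRAS is Y = 3309 + 11P.
Setting them equal: 1440 = 20P, so P = 72.
Y = 4749 − 9·72 = 4101.
Initially P = 70, Y = 3979, so ΔP = +2 and ΔY = +122.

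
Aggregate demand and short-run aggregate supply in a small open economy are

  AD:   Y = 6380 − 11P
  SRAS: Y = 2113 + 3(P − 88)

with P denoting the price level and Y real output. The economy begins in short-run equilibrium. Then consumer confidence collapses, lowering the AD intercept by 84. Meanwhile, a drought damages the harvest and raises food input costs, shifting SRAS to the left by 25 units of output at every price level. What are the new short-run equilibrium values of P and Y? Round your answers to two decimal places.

After both shocks: AD is Y = 6296 − 11P and SRAS is Y = 1824 + 3P.
Setting them equal: 4472 = 14P, so P = 319.43.
Substituting into AD, Y = 2782.29.

P = 319.43, Y = 2782.29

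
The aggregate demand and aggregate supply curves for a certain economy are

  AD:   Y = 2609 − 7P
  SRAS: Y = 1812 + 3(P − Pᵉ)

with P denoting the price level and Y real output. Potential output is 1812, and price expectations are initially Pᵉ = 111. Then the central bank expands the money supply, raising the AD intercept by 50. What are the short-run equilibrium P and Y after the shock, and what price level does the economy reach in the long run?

Short run: P = 118, Y = 1833. Long run: P = 121.

AD shifts right: new AD is Y = 2659 − 7P. With Pᵉ = 111, SRAS is Y = 1479 + 3P.
Short run: 2659 − 7P = 1479 + 3P gives 1180 = 10P, so P = 118 and Y = 2659 − 7·118 = 1833.
Y = 1833 is above potential 1812; expectations adjust and SRAS shifts left until Y = 1812.
Long run: on the new AD curve, 1812 = 2659 − 7P gives P = 121.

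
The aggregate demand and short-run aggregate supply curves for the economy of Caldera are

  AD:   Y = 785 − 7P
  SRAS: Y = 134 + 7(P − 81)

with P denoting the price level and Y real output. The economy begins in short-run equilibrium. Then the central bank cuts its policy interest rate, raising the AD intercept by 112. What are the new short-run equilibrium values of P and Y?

P = 95, Y = 232

This is a positive demand shock: AD shifts right.
New AD: Y = 897 − 7P.
SRAS can be written Y = 7P − 433.
Set AD = SRAS: 897 − 7P = 7P − 433, so 1330 = 14P and P = 95.
Y = 897 − 7·95 = 232.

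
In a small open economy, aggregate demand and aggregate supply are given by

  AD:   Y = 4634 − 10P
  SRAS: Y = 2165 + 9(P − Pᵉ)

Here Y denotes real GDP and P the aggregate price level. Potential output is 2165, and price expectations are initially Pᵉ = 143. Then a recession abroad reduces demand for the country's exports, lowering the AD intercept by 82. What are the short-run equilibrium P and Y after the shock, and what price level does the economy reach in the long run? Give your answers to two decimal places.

Short run: P = 193.37, Y = 2618.32. Long run: P = 238.70.

AD shifts left: new AD is Y = 4552 − 10P. With Pᵉ = 143, SRAS is Y = 878 + 9P.
Short run: 4552 − 10P = 878 + 9P gives 3674 = 19P, so P = 193.37 and Y = 4552 − 10P = 2618.32.
Y = 2618.32 is above potential 2165; expectations adjust and SRAS shifts left until Y = 2165.
Long run: on the new AD curve, 2165 = 4552 − 10P gives P = 238.70.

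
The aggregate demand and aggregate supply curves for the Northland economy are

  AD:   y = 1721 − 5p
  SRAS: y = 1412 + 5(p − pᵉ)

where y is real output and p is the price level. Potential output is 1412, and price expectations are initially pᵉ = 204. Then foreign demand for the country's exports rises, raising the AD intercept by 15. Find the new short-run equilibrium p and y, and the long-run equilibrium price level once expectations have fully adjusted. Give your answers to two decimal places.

Short run: p = 134.40, y = 1064.00. Long run: p = 64.80.

AD shifts right: new AD is y = 1736 − 5p. With pᵉ = 204, SRAS is y = 392 + 5p.
Short run: 1736 − 5p = 392 + 5p gives 1344 = 10p, so p = 134.40 and y = 1736 − 5p = 1064.00.
y = 1064.00 is below potential 1412; expectations adjust and SRAS shifts right until y = 1412.
Long run: on the new AD curve, 1412 = 1736 − 5p gives p = 64.80.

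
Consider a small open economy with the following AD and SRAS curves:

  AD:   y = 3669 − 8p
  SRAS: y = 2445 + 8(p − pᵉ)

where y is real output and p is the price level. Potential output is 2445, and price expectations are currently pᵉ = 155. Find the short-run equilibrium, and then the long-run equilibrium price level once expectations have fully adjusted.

Short run: with pᵉ = 155, SRAS is y = 1205 + 8p. Setting AD = SRAS gives 2464 = 16p, so p = 154 and y = 3669 − 8·154 = 2437.
Output 2437 is below potential 2445, so over time expected prices fall and SRAS shifts right until y returns to 2445.
Long run: y = 2445 on the AD curve gives 2445 = 3669 − 8p, so p = 153.

Short run: p = 154, y = 2437. Long run: p = 153.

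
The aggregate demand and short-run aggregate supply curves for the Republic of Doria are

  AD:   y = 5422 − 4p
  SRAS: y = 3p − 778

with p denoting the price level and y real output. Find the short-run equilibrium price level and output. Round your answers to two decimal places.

Set AD = SRAS: 5422 − 4p = 3p − 778, so 6200 = 7p and p = 885.71.
Substituting into AD, y = 5422 − 4p = 1879.14.

p = 885.71, y = 1879.14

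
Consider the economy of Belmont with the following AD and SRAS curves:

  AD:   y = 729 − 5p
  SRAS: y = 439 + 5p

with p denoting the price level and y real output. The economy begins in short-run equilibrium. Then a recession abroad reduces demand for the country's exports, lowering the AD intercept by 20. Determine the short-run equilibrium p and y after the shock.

p = 27, y = 574

This is a negative demand shock: AD shifts left.
New AD: y = 709 − 5p.
Set AD = SRAS: 709 − 5p = 439 + 5p, so 270 = 10p and p = 27.
y = 709 − 5·27 = 574.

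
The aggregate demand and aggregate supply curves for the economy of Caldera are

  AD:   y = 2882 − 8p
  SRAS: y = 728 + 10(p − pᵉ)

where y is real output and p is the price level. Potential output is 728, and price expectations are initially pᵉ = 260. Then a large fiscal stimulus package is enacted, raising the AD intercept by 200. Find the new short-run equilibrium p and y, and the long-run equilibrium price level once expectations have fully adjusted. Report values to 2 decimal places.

Short run: p = 275.22, y = 880.22. Long run: p = 294.25.

AD shifts right: new AD is y = 3082 − 8p. With pᵉ = 260, SRAS is y = 10p − 1872.
Short run: 3082 − 8p = 10p − 1872 gives 4954 = 18p, so p = 275.22 and y = 3082 − 8p = 880.22.
y = 880.22 is above potential 728; expectations adjust and SRAS shifts left until y = 728.
Long run: on the new AD curve, 728 = 3082 − 8p gives p = 294.25.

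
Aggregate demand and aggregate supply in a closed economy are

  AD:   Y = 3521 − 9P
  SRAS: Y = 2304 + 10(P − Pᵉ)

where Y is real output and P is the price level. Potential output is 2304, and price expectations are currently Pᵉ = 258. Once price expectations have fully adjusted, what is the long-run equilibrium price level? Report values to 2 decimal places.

Long-run P = 135.22

Short run: with Pᵉ = 258, SRAS is Y = 10P − 276. Setting AD = SRAS gives 3797 = 19P, so P = 199.84 and Y = 3521 − 9P = 1722.42.
Output 1722.42 is below potential 2304, so over time expected prices fall and SRAS shifts right until Y returns to 2304.
Long run: Y = 2304 on the AD curve gives 2304 = 3521 − 9P, so P = 135.22.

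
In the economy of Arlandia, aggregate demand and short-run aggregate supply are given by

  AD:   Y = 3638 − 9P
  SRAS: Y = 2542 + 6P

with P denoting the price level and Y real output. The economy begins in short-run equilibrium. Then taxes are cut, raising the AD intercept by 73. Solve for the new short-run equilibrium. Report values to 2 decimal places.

P = 77.93, Y = 3009.60

This is a positive demand shock: AD shifts right.
New AD: Y = 3711 − 9P.
Set AD = SRAS: 3711 − 9P = 2542 + 6P, so 1169 = 15P and P = 77.93.
Substituting into AD, Y = 3009.60.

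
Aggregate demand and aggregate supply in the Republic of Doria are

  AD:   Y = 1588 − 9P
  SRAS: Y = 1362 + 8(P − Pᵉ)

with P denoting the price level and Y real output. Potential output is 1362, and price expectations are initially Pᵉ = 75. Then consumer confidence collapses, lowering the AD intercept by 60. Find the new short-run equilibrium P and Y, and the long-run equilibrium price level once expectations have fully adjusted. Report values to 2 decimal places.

AD shifts left: new AD is Y = 1528 − 9P. With Pᵉ = 75, SRAS is Y = 762 + 8P.
Short run: 1528 − 9P = 762 + 8P gives 766 = 17P, so P = 45.06 and Y = 1528 − 9P = 1122.47.
Y = 1122.47 is below potential 1362; expectations adjust and SRAS shifts right until Y = 1362.
Long run: on the new AD curve, 1362 = 1528 − 9P gives P = 18.44.

Short run: P = 45.06, Y = 1122.47. Long run: P = 18.44.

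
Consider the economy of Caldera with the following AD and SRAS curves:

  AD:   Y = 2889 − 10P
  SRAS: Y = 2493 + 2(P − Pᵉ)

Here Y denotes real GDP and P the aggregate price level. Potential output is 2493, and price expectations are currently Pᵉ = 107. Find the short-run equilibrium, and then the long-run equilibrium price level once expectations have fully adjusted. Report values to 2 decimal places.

Short run: with Pᵉ = 107, SRAS is Y = 2279 + 2P. Setting AD = SRAS gives 610 = 12P, so P = 50.83 and Y = 2889 − 10P = 2380.67.
Output 2380.67 is below potential 2493, so over time expected prices fall and SRAS shifts right until Y returns to 2493.
Long run: Y = 2493 on the AD curve gives 2493 = 2889 − 10P, so P = 39.60.

Short run: P = 50.83, Y = 2380.67. Long run: P = 39.60.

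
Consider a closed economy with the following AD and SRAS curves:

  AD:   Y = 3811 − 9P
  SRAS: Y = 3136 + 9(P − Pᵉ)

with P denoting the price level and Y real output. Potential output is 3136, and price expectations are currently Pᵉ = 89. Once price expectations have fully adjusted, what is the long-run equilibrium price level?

Long-run P = 75

Short run: with Pᵉ = 89, SRAS is Y = 2335 + 9P. Setting AD = SRAS gives 1476 = 18P, so P = 82 and Y = 3811 − 9·82 = 3073.
Output 3073 is below potential 3136, so over time expected prices fall and SRAS shifts right until Y returns to 3136.
Long run: Y = 3136 on the AD curve gives 3136 = 3811 − 9P, so P = 75.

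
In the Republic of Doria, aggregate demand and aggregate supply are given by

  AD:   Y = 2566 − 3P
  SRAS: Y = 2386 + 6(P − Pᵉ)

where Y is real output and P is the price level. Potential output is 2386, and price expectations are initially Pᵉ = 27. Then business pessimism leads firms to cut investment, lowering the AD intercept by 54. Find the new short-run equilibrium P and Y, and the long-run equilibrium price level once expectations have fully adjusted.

AD shifts left: new AD is Y = 2512 − 3P. With Pᵉ = 27, SRAS is Y = 2224 + 6P.
Short run: 2512 − 3P = 2224 + 6P gives 288 = 9P, so P = 32 and Y = 2512 − 3·32 = 2416.
Y = 2416 is above potential 2386; expectations adjust and SRAS shifts left until Y = 2386.
Long run: on the new AD curve, 2386 = 2512 − 3P gives P = 42.

Short run: P = 32, Y = 2416. Long run: P = 42.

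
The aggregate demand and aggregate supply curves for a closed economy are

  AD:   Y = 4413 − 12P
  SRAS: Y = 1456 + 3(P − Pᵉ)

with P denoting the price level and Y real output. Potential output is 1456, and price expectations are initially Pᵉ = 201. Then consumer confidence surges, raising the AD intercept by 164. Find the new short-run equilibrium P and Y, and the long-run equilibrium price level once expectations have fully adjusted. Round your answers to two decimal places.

AD shifts right: new AD is Y = 4577 − 12P. With Pᵉ = 201, SRAS is Y = 853 + 3P.
Short run: 4577 − 12P = 853 + 3P gives 3724 = 15P, so P = 248.27 and Y = 4577 − 12P = 1597.80.
Y = 1597.80 is above potential 1456; expectations adjust and SRAS shifts left until Y = 1456.
Long run: on the new AD curve, 1456 = 4577 − 12P gives P = 260.08.

Short run: P = 248.27, Y = 1597.80. Long run: P = 260.08.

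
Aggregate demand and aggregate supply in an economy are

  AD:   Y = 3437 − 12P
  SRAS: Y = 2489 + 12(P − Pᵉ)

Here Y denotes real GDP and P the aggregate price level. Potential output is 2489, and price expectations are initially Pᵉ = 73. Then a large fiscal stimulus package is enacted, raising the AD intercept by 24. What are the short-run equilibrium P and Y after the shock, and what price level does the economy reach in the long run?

AD shifts right: new AD is Y = 3461 − 12P. With Pᵉ = 73, SRAS is Y = 1613 + 12P.
Short run: 3461 − 12P = 1613 + 12P gives 1848 = 24P, so P = 77 and Y = 3461 − 12·77 = 2537.
Y = 2537 is above potential 2489; expectations adjust and SRAS shifts left until Y = 2489.
Long run: on the new AD curve, 2489 = 3461 − 12P gives P = 81.

Short run: P = 77, Y = 2537. Long run: P = 81.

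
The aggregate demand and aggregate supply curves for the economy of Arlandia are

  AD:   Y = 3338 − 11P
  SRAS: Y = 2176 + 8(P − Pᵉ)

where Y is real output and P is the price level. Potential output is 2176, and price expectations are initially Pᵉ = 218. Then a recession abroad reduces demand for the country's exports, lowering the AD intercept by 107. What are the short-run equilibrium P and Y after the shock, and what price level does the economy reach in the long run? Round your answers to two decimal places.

Short run: P = 147.32, Y = 1610.53. Long run: P = 95.91.

AD shifts left: new AD is Y = 3231 − 11P. With Pᵉ = 218, SRAS is Y = 432 + 8P.
Short run: 3231 − 11P = 432 + 8P gives 2799 = 19P, so P = 147.32 and Y = 3231 − 11P = 1610.53.
Y = 1610.53 is below potential 2176; expectations adjust and SRAS shifts right until Y = 2176.
Long run: on the new AD curve, 2176 = 3231 − 11P gives P = 95.91.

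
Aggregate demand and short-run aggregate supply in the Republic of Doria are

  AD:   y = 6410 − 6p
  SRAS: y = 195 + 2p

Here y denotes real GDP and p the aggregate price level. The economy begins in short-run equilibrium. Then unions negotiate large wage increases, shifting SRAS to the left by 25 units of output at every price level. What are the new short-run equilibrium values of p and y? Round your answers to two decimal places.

This is a negative supply shock: SRAS shifts left.
New SRAS: y = 170 + 2p.
Set AD = SRAS: 6410 − 6p = 170 + 2p, so 6240 = 8p and p = 780.00.
Substituting into AD, y = 1730.00.

p = 780.00, y = 1730.00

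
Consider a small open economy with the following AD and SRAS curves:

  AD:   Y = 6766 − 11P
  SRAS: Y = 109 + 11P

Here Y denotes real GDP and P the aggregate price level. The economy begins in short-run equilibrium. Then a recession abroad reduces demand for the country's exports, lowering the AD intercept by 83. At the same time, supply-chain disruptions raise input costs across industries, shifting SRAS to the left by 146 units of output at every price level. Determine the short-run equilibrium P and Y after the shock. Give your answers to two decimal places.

After both shocks: AD is Y = 6683 − 11P and SRAS is Y = 11P − 37.
Setting them equal: 6720 = 22P, so P = 305.45.
Substituting into AD, Y = 3323.00.

P = 305.45, Y = 3323.00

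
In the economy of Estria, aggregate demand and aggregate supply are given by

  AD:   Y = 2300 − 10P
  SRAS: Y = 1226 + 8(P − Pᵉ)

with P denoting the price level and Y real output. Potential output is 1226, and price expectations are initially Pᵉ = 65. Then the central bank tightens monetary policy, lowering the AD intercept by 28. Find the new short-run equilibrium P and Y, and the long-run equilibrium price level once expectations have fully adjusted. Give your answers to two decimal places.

Short run: P = 87.00, Y = 1402.00. Long run: P = 104.60.

AD shifts left: new AD is Y = 2272 − 10P. With Pᵉ = 65, SRAS is Y = 706 + 8P.
Short run: 2272 − 10P = 706 + 8P gives 1566 = 18P, so P = 87.00 and Y = 2272 − 10P = 1402.00.
Y = 1402.00 is above potential 1226; expectations adjust and SRAS shifts left until Y = 1226.
Long run: on the new AD curve, 1226 = 2272 − 10P gives P = 104.60.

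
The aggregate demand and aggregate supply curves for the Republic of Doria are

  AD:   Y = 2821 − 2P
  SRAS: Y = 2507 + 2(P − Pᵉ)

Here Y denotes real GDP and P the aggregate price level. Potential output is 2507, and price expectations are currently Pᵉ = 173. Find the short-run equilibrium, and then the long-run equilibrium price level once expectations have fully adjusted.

Short run: with Pᵉ = 173, SRAS is Y = 2161 + 2P. Setting AD = SRAS gives 660 = 4P, so P = 165 and Y = 2821 − 2·165 = 2491.
Output 2491 is below potential 2507, so over time expected prices fall and SRAS shifts right until Y returns to 2507.
Long run: Y = 2507 on the AD curve gives 2507 = 2821 − 2P, so P = 157.

Short run: P = 165, Y = 2491. Long run: P = 157.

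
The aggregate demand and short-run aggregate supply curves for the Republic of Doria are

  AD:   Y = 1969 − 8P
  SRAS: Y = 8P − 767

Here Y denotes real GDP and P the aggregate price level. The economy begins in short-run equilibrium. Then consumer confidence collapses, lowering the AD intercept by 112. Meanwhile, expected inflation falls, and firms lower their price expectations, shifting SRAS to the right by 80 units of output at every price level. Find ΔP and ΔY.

ΔP = -12, ΔY = -16

After both shocks: AD is Y = 1857 − 8P and SRAS is Y = 8P − 687.
Setting them equal: 2544 = 16P, so P = 159.
Y = 1857 − 8·159 = 585.
Initially P = 171, Y = 601, so ΔP = -12 and ΔY = -16.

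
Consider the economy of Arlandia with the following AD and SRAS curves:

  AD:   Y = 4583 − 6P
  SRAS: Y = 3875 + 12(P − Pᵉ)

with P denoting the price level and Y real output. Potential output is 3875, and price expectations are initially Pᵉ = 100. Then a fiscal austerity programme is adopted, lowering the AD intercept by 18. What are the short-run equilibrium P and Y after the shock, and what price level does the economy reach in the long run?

AD shifts left: new AD is Y = 4565 − 6P. With Pᵉ = 100, SRAS is Y = 2675 + 12P.
Short run: 4565 − 6P = 2675 + 12P gives 1890 = 18P, so P = 105 and Y = 4565 − 6·105 = 3935.
Y = 3935 is above potential 3875; expectations adjust and SRAS shifts left until Y = 3875.
Long run: on the new AD curve, 3875 = 4565 − 6P gives P = 115.

Short run: P = 105, Y = 3935. Long run: P = 115.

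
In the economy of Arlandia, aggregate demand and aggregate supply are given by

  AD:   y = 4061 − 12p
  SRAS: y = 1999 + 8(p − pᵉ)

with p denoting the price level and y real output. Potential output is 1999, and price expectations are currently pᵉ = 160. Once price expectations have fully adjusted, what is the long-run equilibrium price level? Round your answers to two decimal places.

Short run: with pᵉ = 160, SRAS is y = 719 + 8p. Setting AD = SRAS gives 3342 = 20p, so p = 167.10 and y = 4061 − 12p = 2055.80.
Output 2055.80 is above potential 1999, so over time expected prices rise and SRAS shifts left until y returns to 1999.
Long run: y = 1999 on the AD curve gives 1999 = 4061 − 12p, so p = 171.83.

Long-run p = 171.83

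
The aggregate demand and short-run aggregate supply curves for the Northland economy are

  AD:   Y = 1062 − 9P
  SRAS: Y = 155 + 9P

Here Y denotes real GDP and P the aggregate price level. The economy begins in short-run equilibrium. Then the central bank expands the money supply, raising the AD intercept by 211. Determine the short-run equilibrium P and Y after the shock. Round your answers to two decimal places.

This is a positive demand shock: AD shifts right.
New AD: Y = 1273 − 9P.
Set AD = SRAS: 1273 − 9P = 155 + 9P, so 1118 = 18P and P = 62.11.
Substituting into AD, Y = 714.00.

P = 62.11, Y = 714.00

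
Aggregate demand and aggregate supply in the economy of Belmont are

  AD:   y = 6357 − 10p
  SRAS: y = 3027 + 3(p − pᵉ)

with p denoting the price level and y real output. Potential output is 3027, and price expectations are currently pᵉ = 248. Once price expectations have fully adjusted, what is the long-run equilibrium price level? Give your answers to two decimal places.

Short run: with pᵉ = 248, SRAS is y = 2283 + 3p. Setting AD = SRAS gives 4074 = 13p, so p = 313.38 and y = 6357 − 10p = 3223.15.
Output 3223.15 is above potential 3027, so over time expected prices rise and SRAS shifts left until y returns to 3027.
Long run: y = 3027 on the AD curve gives 3027 = 6357 − 10p, so p = 333.00.

Long-run p = 333.00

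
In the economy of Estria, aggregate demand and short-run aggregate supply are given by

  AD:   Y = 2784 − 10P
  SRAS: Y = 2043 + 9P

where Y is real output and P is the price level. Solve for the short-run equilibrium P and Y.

Set AD = SRAS: 2784 − 10P = 2043 + 9P, so 741 = 19P and P = 39.
Then Y = 2784 − 10·39 = 2394.

P = 39, Y = 2394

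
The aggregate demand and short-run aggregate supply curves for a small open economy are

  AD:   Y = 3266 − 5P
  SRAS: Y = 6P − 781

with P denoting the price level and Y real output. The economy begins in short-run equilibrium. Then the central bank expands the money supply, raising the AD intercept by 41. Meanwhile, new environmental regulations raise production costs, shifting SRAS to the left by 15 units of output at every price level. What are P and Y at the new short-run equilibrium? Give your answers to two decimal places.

After both shocks: AD is Y = 3307 − 5P and SRAS is Y = 6P − 796.
Setting them equal: 4103 = 11P, so P = 373.00.
Substituting into AD, Y = 1442.00.

P = 373.00, Y = 1442.00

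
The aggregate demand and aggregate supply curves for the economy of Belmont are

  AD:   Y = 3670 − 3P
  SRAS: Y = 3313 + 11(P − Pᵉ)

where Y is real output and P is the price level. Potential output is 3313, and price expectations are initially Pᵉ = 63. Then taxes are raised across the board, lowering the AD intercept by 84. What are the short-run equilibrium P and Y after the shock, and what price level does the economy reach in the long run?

AD shifts left: new AD is Y = 3586 − 3P. With Pᵉ = 63, SRAS is Y = 2620 + 11P.
Short run: 3586 − 3P = 2620 + 11P gives 966 = 14P, so P = 69 and Y = 3586 − 3·69 = 3379.
Y = 3379 is above potential 3313; expectations adjust and SRAS shifts left until Y = 3313.
Long run: on the new AD curve, 3313 = 3586 − 3P gives P = 91.

Short run: P = 69, Y = 3379. Long run: P = 91.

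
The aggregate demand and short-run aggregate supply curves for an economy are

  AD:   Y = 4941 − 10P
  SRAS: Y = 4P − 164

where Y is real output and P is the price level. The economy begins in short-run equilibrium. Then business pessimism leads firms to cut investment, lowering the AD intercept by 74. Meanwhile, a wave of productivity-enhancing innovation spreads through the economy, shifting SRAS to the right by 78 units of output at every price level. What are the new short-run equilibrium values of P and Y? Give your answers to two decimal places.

P = 353.79, Y = 1329.14

After both shocks: AD is Y = 4867 − 10P and SRAS is Y = 4P − 86.
Setting them equal: 4953 = 14P, so P = 353.79.
Substituting into AD, Y = 1329.14.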